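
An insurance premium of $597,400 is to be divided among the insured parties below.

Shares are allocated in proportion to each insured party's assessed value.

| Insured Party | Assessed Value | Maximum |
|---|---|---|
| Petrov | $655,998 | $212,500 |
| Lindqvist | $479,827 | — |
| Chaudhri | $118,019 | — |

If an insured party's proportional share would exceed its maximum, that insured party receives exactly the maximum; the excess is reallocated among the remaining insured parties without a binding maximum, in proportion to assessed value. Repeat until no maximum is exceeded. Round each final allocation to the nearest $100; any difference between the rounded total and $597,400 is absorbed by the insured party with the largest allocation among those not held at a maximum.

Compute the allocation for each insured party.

Sum of assessed value: 1,253,844.
Unconstrained shares: Petrov 312,553.40; Lindqvist 228,615.88; Chaudhri 56,230.72.
Held at cap: Petrov ($212,500); residual $384,900 reallocated over remaining assessed value 597,846.
Remaining shares: Lindqvist 308,918.04 → $308,900; Chaudhri 75,981.96 → $76,000.

Petrov: $212,500; Lindqvist: $308,900; Chaudhri: $76,000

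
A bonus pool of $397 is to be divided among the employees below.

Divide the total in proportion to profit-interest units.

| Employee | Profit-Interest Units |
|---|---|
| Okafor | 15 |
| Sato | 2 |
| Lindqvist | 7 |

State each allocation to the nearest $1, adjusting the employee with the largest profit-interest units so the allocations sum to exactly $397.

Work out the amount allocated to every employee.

Profit-interest units total: 15 + 2 + 7 = 24.
Pro-rata amounts: Okafor 248.12; Sato 33.08; Lindqvist 115.79.
Rounded to nearest $1: Okafor $248; Sato $33; Lindqvist $116. Sum = $397.
Rounded total matches; no reconciliation needed.

Okafor: $248; Sato: $33; Lindqvist: $116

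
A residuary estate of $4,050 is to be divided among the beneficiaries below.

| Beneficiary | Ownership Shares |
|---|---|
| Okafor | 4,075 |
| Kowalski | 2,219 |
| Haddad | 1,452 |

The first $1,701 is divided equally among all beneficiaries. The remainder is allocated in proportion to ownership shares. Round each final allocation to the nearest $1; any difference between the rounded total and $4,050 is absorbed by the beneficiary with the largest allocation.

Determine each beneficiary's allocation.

Okafor: $1,803; Kowalski: $1,240; Haddad: $1,007

Equal tier: $1,701 ÷ 3 = $567 apiece.
Remainder $2,349 by ownership shares (total 7,746): Okafor 1,235.76 → $1,236; Kowalski 672.92 → $673; Haddad 440.32 → $440.
Totals: Okafor $567 + $1,236 = $1,803; Kowalski $567 + $673 = $1,240; Haddad $567 + $440 = $1,007.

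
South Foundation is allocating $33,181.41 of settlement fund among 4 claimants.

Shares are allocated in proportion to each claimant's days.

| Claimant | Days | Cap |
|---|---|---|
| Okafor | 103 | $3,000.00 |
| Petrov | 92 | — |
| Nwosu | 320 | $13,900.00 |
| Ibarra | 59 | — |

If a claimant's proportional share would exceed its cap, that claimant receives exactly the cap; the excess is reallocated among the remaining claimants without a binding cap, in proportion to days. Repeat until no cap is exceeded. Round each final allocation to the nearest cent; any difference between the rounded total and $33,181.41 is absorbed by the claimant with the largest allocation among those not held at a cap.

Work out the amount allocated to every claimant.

Okafor: $3,000.00 | Petrov: $9,919.80 | Nwosu: $13,900.00 | Ibarra: $6,361.61

Total days = 574.
Proportional shares (ignoring caps): Okafor 5,954.1555; Petrov 5,318.2748; Nwosu 18,498.3470; Ibarra 3,410.6327.
Held at cap: Okafor ($3,000.00), Nwosu ($13,900.00); balance $16,281.41 reallocated over remaining days 151.
Remaining shares: Petrov 9,919.7995 → $9,919.80; Ibarra 6,361.6105 → $6,361.61.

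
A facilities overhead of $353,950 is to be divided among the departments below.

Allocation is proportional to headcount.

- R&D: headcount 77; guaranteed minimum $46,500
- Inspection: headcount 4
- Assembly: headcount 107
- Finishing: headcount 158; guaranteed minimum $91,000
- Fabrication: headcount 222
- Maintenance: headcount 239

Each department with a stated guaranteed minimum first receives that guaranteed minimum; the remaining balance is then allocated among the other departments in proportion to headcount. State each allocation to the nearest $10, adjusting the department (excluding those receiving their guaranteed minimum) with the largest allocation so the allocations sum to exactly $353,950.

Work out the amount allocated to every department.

R&D: $46,500 | Inspection: $1,510 | Assembly: $40,490 | Finishing: $91,000 | Fabrication: $84,010 | Maintenance: $90,440

Minimums first: R&D $46,500; Finishing $91,000. Residual $216,450.
Residual split over remaining headcount 572: Inspection 1,513.64 → $1,510; Assembly 40,489.77 → $40,490; Fabrication 84,006.82 → $84,010; Maintenance 90,439.77 → $90,440.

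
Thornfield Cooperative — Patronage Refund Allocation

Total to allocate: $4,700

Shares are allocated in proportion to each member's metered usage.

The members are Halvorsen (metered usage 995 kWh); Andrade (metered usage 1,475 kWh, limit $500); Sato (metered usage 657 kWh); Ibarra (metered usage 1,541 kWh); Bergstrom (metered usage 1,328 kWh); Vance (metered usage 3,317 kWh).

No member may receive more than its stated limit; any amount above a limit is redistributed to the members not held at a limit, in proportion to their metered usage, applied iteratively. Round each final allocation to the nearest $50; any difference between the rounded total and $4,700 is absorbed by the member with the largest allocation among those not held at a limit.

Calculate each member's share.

Sum of metered usage: 9,313.
Pro-rata shares before constraints: Halvorsen 502.15; Andrade 744.39; Sato 331.57; Ibarra 777.70; Bergstrom 670.20; Vance 1,673.99.
Cap binds for Andrade ($500); balance $4,200 reallocated over remaining metered usage 7,838.
Shares after redistribution: Halvorsen 533.17 → $550; Sato 352.05 → $350; Ibarra 825.75 → $850; Bergstrom 711.61 → $700; Vance 1,777.42 → $1,800.
Rounding difference −$50 applied to Vance → $1,750.

Halvorsen: $550 | Andrade: $500 | Sato: $350 | Ibarra: $850 | Bergstrom: $700 | Vance: $1,750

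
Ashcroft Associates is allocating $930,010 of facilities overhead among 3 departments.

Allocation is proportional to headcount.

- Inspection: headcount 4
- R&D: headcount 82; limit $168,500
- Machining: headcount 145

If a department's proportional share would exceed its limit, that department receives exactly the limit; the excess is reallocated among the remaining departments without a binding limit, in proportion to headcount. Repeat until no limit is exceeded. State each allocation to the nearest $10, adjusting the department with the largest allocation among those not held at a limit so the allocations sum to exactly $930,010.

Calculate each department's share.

Combined headcount = 231.
Proportional shares (ignoring caps): Inspection 16,104.07; R&D 330,133.42; Machining 583,772.51.
Capped: R&D ($168,500); remaining pool $761,510 reallocated over remaining headcount 149.
Redistributed shares: Inspection 20,443.22 → $20,440; Machining 741,066.78 → $741,070.

Inspection: $20,440 | R&D: $168,500 | Machining: $741,070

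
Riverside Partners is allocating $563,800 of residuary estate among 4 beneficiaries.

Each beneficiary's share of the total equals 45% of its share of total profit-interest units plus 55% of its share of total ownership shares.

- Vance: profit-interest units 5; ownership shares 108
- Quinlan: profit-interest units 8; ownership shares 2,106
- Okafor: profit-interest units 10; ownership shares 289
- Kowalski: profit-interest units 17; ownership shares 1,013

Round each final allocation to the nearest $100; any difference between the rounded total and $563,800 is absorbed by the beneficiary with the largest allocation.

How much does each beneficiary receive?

Profit-interest units total 40; ownership shares total 3,516.
Blended shares (45% profit-interest units + 55% ownership shares): Vance 0.0731; Quinlan 0.4194; Okafor 0.1577; Kowalski 0.3497.
Pro-rata amounts: Vance 41,238.70; Quinlan 236,478.50; Okafor 88,915.56; Kowalski 197,167.24.
Rounded to nearest $100: Vance $41,200; Quinlan $236,500; Okafor $88,900; Kowalski $197,200. Sum = $563,800.
Rounded total matches; no reconciliation needed.

Vance: $41,200; Quinlan: $236,500; Okafor: $88,900; Kowalski: $197,200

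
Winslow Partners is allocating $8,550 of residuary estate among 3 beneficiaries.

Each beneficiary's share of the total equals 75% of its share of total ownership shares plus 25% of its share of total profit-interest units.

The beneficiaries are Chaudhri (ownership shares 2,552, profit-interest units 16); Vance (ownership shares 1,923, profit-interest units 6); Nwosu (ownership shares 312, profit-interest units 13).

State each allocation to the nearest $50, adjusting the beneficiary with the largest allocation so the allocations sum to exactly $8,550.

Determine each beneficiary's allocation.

Ownership shares total 4,787; profit-interest units total 35.
Composite weights (75% ownership shares + 25% profit-interest units): Chaudhri 0.5141; Vance 0.3441; Nwosu 0.1417.
Proportional shares: Chaudhri 4,395.71; Vance 2,942.41; Nwosu 1,211.87.
After rounding ($50): Chaudhri $4,400; Vance $2,950; Nwosu $1,200. Sum = $8,550.
Rounded total matches; no reconciliation needed.

Chaudhri: $4,400 | Vance: $2,950 | Nwosu: $1,200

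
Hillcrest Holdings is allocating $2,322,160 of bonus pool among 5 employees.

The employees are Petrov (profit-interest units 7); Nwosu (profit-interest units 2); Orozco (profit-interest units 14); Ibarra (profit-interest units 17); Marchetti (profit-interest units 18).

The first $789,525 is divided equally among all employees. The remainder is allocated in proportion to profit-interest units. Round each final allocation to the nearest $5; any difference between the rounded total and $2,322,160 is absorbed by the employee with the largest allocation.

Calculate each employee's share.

Equal tier: $789,525 ÷ 5 = $157,905 apiece.
Remainder $1,532,635 by profit-interest units (total 58): Petrov 184,973.19 → $184,975; Nwosu 52,849.48 → $52,850; Orozco 369,946.38 → $369,945; Ibarra 449,220.60 → $449,220; Marchetti 475,645.34 → $475,645.
Totals: Petrov $157,905 + $184,975 = $342,880; Nwosu $157,905 + $52,850 = $210,755; Orozco $157,905 + $369,945 = $527,850; Ibarra $157,905 + $449,220 = $607,125; Marchetti $157,905 + $475,645 = $633,550.

Petrov: $342,880; Nwosu: $210,755; Orozco: $527,850; Ibarra: $607,125; Marchetti: $633,550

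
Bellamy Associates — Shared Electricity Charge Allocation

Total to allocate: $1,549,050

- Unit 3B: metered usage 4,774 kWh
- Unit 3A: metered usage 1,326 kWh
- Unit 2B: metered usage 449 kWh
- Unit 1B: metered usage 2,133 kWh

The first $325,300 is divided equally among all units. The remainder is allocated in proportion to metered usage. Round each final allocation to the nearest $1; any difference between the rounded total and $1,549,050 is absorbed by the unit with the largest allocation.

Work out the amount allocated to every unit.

First tranche $325,300 split equally: $81,325 each.
Remainder $1,223,750 by metered usage (total 8,682): Unit 3B 672,907.45 → $672,907; Unit 3A 186,903.08 → $186,903; Unit 2B 63,287.69 → $63,288; Unit 1B 300,651.78 → $300,652.
Totals: Unit 3B $81,325 + $672,907 = $754,232; Unit 3A $81,325 + $186,903 = $268,228; Unit 2B $81,325 + $63,288 = $144,613; Unit 1B $81,325 + $300,652 = $381,977.

Unit 3B: $754,232 · Unit 3A: $268,228 · Unit 2B: $144,613 · Unit 1B: $381,977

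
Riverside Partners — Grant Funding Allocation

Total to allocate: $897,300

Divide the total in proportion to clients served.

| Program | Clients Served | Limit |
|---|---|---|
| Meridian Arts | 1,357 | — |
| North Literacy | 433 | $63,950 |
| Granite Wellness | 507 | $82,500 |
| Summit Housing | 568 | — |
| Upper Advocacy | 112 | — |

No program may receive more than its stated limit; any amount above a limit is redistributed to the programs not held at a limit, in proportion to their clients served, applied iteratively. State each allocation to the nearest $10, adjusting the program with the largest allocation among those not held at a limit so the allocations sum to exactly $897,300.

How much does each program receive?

Meridian Arts: $500,200 · North Literacy: $63,950 · Granite Wellness: $82,500 · Summit Housing: $209,370 · Upper Advocacy: $41,280

Clients served total: 2,977.
Proportional shares (ignoring caps): Meridian Arts 409,014.48; North Literacy 130,510.88; Granite Wellness 152,815.28; Summit Housing 171,201.34; Upper Advocacy 33,758.01.
Capped: North Literacy ($63,950), Granite Wellness ($82,500); residual $750,850 reallocated over remaining clients served 2,037.
Redistributed shares: Meridian Arts 500,198.06 → $500,200; Summit Housing 209,368.09 → $209,370; Upper Advocacy 41,283.85 → $41,280.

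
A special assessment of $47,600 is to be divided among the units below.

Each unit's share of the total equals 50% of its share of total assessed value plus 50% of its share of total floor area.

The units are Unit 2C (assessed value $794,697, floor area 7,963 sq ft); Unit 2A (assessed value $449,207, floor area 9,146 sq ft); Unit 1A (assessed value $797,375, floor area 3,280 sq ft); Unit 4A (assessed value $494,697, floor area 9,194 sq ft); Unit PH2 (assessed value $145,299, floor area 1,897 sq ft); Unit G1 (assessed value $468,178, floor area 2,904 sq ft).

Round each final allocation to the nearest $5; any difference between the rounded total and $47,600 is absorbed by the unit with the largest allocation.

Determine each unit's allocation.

Unit 2C: $11,520; Unit 2A: $9,725; Unit 1A: $8,295; Unit 4A: $10,100; Unit PH2: $2,410; Unit G1: $5,550

Totals — assessed value 3,149,453, floor area 34,384.
Combined weights (50% assessed value + 50% floor area): Unit 2C 0.2420; Unit 2A 0.2043; Unit 1A 0.1743; Unit 4A 0.2122; Unit PH2 0.0507; Unit G1 0.1166.
Pro-rata amounts: Unit 2C 11,517.27; Unit 2A 9,725.30; Unit 1A 8,296.02; Unit 4A 10,102.28; Unit PH2 2,411.08; Unit G1 5,548.06.
Rounded to nearest $5: Unit 2C $11,515; Unit 2A $9,725; Unit 1A $8,295; Unit 4A $10,100; Unit PH2 $2,410; Unit G1 $5,550. Sum = $47,595.
Difference $47,600 − $47,595 = +$5 applied to largest allocation (Unit 2C): Unit 2C becomes $11,520.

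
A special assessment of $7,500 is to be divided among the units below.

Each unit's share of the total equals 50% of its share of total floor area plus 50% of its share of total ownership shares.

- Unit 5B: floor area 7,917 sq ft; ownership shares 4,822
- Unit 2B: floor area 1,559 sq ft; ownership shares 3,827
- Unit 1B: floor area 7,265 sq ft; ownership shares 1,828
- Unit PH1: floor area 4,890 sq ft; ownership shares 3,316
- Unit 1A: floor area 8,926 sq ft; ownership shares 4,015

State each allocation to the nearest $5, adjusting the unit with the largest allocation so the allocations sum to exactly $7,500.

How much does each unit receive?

Floor area total 30,557; ownership shares total 17,808.
Blended shares (50% floor area + 50% ownership shares): Unit 5B 0.2649; Unit 2B 0.1330; Unit 1B 0.1702; Unit PH1 0.1731; Unit 1A 0.2588.
Raw shares: Unit 5B 1,987.00; Unit 2B 997.21; Unit 1B 1,276.51; Unit PH1 1,298.39; Unit 1A 1,940.89.
After rounding ($5): Unit 5B $1,985; Unit 2B $995; Unit 1B $1,275; Unit PH1 $1,300; Unit 1A $1,940. Sum = $7,495.
Difference $7,500 − $7,495 = +$5 applied to largest allocation (Unit 5B): Unit 5B becomes $1,990.

Unit 5B: $1,990; Unit 2B: $995; Unit 1B: $1,275; Unit PH1: $1,300; Unit 1A: $1,940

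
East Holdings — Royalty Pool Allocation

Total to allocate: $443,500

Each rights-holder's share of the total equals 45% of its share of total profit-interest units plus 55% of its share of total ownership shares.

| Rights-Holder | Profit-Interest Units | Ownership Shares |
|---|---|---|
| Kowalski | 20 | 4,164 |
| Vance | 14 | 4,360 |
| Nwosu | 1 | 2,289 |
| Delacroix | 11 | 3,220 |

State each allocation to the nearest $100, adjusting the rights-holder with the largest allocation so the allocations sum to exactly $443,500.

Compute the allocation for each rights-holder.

Kowalski: $159,200 · Vance: $136,500 · Nwosu: $44,100 · Delacroix: $103,700

Profit-interest units total 46; ownership shares total 14,033.
Blended shares (45% profit-interest units + 55% ownership shares): Kowalski 0.3589; Vance 0.3078; Nwosu 0.0995; Delacroix 0.2338.
Unrounded shares: Kowalski 159,151.39; Vance 136,526.79; Nwosu 44,126.54; Delacroix 103,695.28.
At nearest $100: Kowalski $159,200; Vance $136,500; Nwosu $44,100; Delacroix $103,700. Sum = $443,500.
Rounded total matches; no reconciliation needed.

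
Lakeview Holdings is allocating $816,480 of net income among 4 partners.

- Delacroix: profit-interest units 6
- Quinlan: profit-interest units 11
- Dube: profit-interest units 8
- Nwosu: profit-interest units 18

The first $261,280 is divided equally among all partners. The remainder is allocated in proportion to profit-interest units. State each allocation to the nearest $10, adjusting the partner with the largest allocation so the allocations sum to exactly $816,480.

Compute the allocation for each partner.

$261,280 shared equally gives $65,320 per partner.
Remainder $555,200 by profit-interest units (total 43): Delacroix 77,469.77 → $77,470; Quinlan 142,027.91 → $142,030; Dube 103,293.02 → $103,290; Nwosu 232,409.30 → $232,410.
Totals: Delacroix $65,320 + $77,470 = $142,790; Quinlan $65,320 + $142,030 = $207,350; Dube $65,320 + $103,290 = $168,610; Nwosu $65,320 + $232,410 = $297,730.

Delacroix: $142,790 · Quinlan: $207,350 · Dube: $168,610 · Nwosu: $297,730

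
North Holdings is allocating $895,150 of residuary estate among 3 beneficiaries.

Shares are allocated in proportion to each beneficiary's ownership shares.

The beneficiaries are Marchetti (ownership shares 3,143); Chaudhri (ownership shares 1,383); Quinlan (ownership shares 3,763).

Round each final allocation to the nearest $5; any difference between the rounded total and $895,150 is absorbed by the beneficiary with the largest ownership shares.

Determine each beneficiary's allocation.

Marchetti: $339,420; Chaudhri: $149,355; Quinlan: $406,375

Combined ownership shares = 3,143 + 1,383 + 3,763 = 8,289.
Pro-rata amounts: Marchetti 339,420.49; Chaudhri 149,353.66; Quinlan 406,375.85.
At nearest $5: Marchetti $339,420; Chaudhri $149,355; Quinlan $406,375. Sum = $895,150.
Sum already equals the total — no adjustment.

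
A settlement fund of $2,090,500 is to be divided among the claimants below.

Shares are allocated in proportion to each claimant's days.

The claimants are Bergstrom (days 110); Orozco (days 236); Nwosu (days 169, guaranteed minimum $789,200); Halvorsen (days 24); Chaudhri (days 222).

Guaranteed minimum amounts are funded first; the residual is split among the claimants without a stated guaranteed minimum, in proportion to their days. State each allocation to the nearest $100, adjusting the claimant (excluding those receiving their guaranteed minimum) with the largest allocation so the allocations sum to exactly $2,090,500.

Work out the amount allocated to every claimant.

Bergstrom: $241,800 · Orozco: $518,700 · Nwosu: $789,200 · Halvorsen: $52,800 · Chaudhri: $488,000

Guaranteed amounts: Nwosu $789,200. Balance $1,301,300.
Balance split over remaining days 592: Bergstrom 241,795.61 → $241,800; Orozco 518,761.49 → $518,800; Halvorsen 52,755.41 → $52,800; Chaudhri 487,987.50 → $488,000.
Rounding difference −$100 applied to Orozco → $518,700.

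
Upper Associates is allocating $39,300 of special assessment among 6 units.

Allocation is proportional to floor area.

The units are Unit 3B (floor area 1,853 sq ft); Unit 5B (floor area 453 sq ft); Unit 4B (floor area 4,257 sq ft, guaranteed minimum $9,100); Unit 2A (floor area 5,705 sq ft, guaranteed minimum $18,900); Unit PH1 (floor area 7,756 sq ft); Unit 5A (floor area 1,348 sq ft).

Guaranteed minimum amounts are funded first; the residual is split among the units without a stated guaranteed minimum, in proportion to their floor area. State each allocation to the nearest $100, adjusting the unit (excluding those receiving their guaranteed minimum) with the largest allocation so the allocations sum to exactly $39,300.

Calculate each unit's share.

Unit 3B: $1,800 · Unit 5B: $400 · Unit 4B: $9,100 · Unit 2A: $18,900 · Unit PH1: $7,800 · Unit 5A: $1,300

Fund the minimums — Unit 4B $9,100; Unit 2A $18,900. Balance $11,300.
Balance split over remaining floor area 11,410: Unit 3B 1,835.14 → $1,800; Unit 5B 448.63 → $400; Unit PH1 7,681.23 → $7,700; Unit 5A 1,335.00 → $1,300.
Rounding difference +$100 applied to Unit PH1 → $7,800.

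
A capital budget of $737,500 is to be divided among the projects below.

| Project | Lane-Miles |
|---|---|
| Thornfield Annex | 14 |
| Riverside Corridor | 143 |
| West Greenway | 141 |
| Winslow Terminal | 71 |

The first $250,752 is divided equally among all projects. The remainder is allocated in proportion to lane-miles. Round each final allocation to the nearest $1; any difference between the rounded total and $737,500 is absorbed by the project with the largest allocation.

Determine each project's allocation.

Thornfield Annex: $81,155 | Riverside Corridor: $251,320 | West Greenway: $248,681 | Winslow Terminal: $156,344

First tranche $250,752 split equally: $62,688 each.
Remainder $486,748 by lane-miles (total 369): Thornfield Annex 18,467.40 → $18,467; Riverside Corridor 188,631.34 → $188,631; West Greenway 185,993.14 → $185,993; Winslow Terminal 93,656.12 → $93,656.
Rounding difference +$1 on remainder applied to Riverside Corridor.
Totals: Thornfield Annex $62,688 + $18,467 = $81,155; Riverside Corridor $62,688 + $188,632 = $251,320; West Greenway $62,688 + $185,993 = $248,681; Winslow Terminal $62,688 + $93,656 = $156,344.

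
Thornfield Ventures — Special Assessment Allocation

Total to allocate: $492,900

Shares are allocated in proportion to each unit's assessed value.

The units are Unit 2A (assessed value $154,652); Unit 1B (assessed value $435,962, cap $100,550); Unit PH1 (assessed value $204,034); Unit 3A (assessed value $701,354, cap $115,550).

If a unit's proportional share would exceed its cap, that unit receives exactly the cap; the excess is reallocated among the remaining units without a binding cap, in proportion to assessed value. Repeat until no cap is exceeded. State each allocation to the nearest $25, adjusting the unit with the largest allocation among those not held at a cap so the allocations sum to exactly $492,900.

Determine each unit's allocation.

Combined assessed value = 1,496,002.
Proportional shares (ignoring caps): Unit 2A 50,954.46; Unit 1B 143,639.96; Unit PH1 67,224.75; Unit 3A 231,080.83.
Held at cap: Unit 1B ($100,550), Unit 3A ($115,550); balance $276,800 reallocated over remaining assessed value 358,686.
Redistributed shares: Unit 2A 119,345.82 → $119,350; Unit PH1 157,454.18 → $157,450.

Unit 2A: $119,350 · Unit 1B: $100,550 · Unit PH1: $157,450 · Unit 3A: $115,550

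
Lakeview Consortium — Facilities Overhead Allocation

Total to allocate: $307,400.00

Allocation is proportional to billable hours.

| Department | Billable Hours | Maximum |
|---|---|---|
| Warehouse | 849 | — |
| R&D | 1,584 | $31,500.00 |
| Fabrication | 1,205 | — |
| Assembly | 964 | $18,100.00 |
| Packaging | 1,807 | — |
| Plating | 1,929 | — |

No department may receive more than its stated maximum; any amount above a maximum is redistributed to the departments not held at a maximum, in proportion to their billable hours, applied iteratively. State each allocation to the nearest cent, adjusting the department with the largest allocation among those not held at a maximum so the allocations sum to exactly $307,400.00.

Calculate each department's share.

Warehouse: $37,801.76 | R&D: $31,500.00 | Fabrication: $53,652.68 | Assembly: $18,100.00 | Packaging: $80,456.75 | Plating: $85,888.81

Total billable hours = 8,338.
Proportional shares (ignoring caps): Warehouse 31,300.3838; R&D 58,397.8892; Fabrication 44,425.1619; Assembly 35,540.1295; Packaging 66,619.3092; Plating 71,117.1264.
Cap binds for R&D ($31,500.00), Assembly ($18,100.00); balance $257,800.00 reallocated over remaining billable hours 5,790.
Redistributed shares: Warehouse 37,801.7617 → $37,801.76; Fabrication 53,652.6770 → $53,652.68; Packaging 80,456.7530 → $80,456.75; Plating 85,888.8083 → $85,888.81.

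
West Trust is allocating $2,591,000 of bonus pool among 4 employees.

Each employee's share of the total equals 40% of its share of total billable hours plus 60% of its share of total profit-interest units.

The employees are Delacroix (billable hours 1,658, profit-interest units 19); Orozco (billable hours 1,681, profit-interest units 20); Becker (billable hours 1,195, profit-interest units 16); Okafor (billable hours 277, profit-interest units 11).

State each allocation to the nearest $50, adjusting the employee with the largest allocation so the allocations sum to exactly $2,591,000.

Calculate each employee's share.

Totals — billable hours 4,811, profit-interest units 66.
Composite weights (40% billable hours + 60% profit-interest units): Delacroix 0.3106; Orozco 0.3216; Becker 0.2448; Okafor 0.1230.
Pro-rata amounts: Delacroix 804,707.68; Orozco 833,216.95; Becker 634,303.20; Okafor 318,772.17.
At nearest $50: Delacroix $804,700; Orozco $833,200; Becker $634,300; Okafor $318,750. Sum = $2,590,950.
Difference $2,591,000 − $2,590,950 = +$50 applied to largest allocation (Orozco): Orozco becomes $833,250.

Delacroix: $804,700 · Orozco: $833,250 · Becker: $634,300 · Okafor: $318,750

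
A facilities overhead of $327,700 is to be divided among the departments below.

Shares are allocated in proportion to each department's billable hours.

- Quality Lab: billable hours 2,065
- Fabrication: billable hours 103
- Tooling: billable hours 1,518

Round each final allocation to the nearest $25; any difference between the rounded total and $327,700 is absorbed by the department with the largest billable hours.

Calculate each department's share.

Sum of billable hours: 3,686.
Proportional shares: Quality Lab 2,065/3,686 × $327,700 = 183,586.68; Fabrication 103/3,686 × $327,700 = 9,157.11; Tooling 1,518/3,686 × $327,700 = 134,956.21.
After rounding ($25): Quality Lab $183,575; Fabrication $9,150; Tooling $134,950. Sum = $327,675.
Difference $327,700 − $327,675 = +$25 applied to largest billable hours (Quality Lab): Quality Lab becomes $183,600.

Quality Lab: $183,600 | Fabrication: $9,150 | Tooling: $134,950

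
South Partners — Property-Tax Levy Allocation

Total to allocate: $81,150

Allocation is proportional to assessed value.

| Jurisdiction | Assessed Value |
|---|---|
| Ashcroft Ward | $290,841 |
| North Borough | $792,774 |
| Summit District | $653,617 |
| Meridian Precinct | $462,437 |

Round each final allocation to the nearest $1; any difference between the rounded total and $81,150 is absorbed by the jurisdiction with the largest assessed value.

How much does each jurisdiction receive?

Ashcroft Ward: $10,730 · North Borough: $29,247 · Summit District: $24,113 · Meridian Precinct: $17,060

Total assessed value = 290,841 + 792,774 + 653,617 + 462,437 = 2,199,669.
Pro-rata amounts: Ashcroft Ward 10,729.68; North Borough 29,246.95; Summit District 24,113.18; Meridian Precinct 17,060.19.
At nearest $1: Ashcroft Ward $10,730; North Borough $29,247; Summit District $24,113; Meridian Precinct $17,060. Sum = $81,150.
Rounded total matches; no reconciliation needed.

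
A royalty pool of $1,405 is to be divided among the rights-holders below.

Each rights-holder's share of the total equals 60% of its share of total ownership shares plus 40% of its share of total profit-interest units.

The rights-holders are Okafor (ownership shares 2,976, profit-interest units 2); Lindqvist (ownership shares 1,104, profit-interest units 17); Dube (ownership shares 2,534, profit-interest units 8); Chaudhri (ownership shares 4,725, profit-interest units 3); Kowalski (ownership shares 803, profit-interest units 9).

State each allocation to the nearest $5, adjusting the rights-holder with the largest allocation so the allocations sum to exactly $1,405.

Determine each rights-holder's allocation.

Ownership shares total 12,142; profit-interest units total 39.
Blended shares (60% ownership shares + 40% profit-interest units): Okafor 0.1676; Lindqvist 0.2289; Dube 0.2073; Chaudhri 0.2643; Kowalski 0.1320.
Raw shares: Okafor 235.44; Lindqvist 321.62; Dube 291.21; Chaudhri 371.28; Kowalski 185.44.
After rounding ($5): Okafor $235; Lindqvist $320; Dube $290; Chaudhri $370; Kowalski $185. Sum = $1,400.
Difference $1,405 − $1,400 = +$5 applied to largest allocation (Chaudhri): Chaudhri becomes $375.

Okafor: $235; Lindqvist: $320; Dube: $290; Chaudhri: $375; Kowalski: $185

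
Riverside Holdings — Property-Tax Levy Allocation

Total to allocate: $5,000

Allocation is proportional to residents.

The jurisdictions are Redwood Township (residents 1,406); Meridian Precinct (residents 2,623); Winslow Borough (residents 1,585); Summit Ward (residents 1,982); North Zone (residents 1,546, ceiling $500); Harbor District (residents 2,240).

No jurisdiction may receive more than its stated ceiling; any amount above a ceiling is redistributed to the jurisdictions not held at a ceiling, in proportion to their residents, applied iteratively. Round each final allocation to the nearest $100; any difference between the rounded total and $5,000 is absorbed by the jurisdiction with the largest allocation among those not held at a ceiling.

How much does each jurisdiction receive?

Residents total: 11,382.
Pro-rata shares before constraints: Redwood Township 617.64; Meridian Precinct 1,152.26; Winslow Borough 696.27; Summit Ward 870.67; North Zone 679.14; Harbor District 984.01.
Capped: North Zone ($500); remaining pool $4,500 reallocated over remaining residents 9,836.
Remaining shares: Redwood Township 643.25 → $600; Meridian Precinct 1,200.03 → $1,200; Winslow Borough 725.14 → $700; Summit Ward 906.77 → $900; Harbor District 1,024.81 → $1,000.
Rounding difference +$100 applied to Meridian Precinct → $1,300.

Redwood Township: $600 · Meridian Precinct: $1,300 · Winslow Borough: $700 · Summit Ward: $900 · North Zone: $500 · Harbor District: $1,000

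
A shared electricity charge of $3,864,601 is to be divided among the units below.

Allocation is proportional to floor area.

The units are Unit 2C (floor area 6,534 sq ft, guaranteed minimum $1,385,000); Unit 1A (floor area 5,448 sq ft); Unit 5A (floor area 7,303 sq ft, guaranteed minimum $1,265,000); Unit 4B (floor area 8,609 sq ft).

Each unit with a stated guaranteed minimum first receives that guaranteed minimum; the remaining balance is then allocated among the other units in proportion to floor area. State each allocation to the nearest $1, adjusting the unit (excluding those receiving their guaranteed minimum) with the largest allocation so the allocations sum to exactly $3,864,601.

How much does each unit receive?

Fund the minimums — Unit 2C $1,385,000; Unit 5A $1,265,000. Balance $1,214,601.
Balance split over remaining floor area 14,057: Unit 1A 470,736.73 → $470,737; Unit 4B 743,864.27 → $743,864.

Unit 2C: $1,385,000 · Unit 1A: $470,737 · Unit 5A: $1,265,000 · Unit 4B: $743,864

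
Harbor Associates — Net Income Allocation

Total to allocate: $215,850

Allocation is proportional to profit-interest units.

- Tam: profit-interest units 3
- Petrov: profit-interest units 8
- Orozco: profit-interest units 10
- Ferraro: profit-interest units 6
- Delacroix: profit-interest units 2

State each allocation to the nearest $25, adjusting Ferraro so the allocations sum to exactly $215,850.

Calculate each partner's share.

Sum of profit-interest units: 29.
Raw shares: Tam 3/29 × $215,850 = 22,329.31; Petrov 8/29 × $215,850 = 59,544.83; Orozco 10/29 × $215,850 = 74,431.03; Ferraro 6/29 × $215,850 = 44,658.62; Delacroix 2/29 × $215,850 = 14,886.21.
After rounding ($25): Tam $22,325; Petrov $59,550; Orozco $74,425; Ferraro $44,650; Delacroix $14,875. Sum = $215,825.
Difference $215,850 − $215,825 = +$25 applied to Ferraro: Ferraro becomes $44,675.

Tam: $22,325 · Petrov: $59,550 · Orozco: $74,425 · Ferraro: $44,675 · Delacroix: $14,875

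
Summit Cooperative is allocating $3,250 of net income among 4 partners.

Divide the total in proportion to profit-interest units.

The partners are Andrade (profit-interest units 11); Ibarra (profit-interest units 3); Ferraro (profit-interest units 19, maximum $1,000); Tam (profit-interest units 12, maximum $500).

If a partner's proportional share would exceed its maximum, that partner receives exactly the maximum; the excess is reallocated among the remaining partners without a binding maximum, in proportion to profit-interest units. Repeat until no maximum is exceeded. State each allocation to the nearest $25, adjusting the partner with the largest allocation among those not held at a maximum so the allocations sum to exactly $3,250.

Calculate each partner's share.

Andrade: $1,375; Ibarra: $375; Ferraro: $1,000; Tam: $500

Total profit-interest units = 45.
Proportional shares (ignoring caps): Andrade 794.44; Ibarra 216.67; Ferraro 1,372.22; Tam 866.67.
Capped: Ferraro ($1,000), Tam ($500); residual $1,750 reallocated over remaining profit-interest units 14.
Redistributed shares: Andrade 1,375.00 → $1,375; Ibarra 375.00 → $375.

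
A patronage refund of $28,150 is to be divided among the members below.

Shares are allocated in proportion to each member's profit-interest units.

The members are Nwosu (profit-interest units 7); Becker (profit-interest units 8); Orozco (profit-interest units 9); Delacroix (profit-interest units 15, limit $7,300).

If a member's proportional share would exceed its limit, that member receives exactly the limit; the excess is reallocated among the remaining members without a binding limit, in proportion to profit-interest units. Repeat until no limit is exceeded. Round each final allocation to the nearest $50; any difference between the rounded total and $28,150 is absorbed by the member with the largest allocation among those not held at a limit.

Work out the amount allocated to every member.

Nwosu: $6,100; Becker: $6,950; Orozco: $7,800; Delacroix: $7,300

Sum of profit-interest units: 39.
Proportional shares (ignoring caps): Nwosu 5,052.56; Becker 5,774.36; Orozco 6,496.15; Delacroix 10,826.92.
Capped: Delacroix ($7,300); balance $20,850 reallocated over remaining profit-interest units 24.
Redistributed shares: Nwosu 6,081.25 → $6,100; Becker 6,950.00 → $6,950; Orozco 7,818.75 → $7,800.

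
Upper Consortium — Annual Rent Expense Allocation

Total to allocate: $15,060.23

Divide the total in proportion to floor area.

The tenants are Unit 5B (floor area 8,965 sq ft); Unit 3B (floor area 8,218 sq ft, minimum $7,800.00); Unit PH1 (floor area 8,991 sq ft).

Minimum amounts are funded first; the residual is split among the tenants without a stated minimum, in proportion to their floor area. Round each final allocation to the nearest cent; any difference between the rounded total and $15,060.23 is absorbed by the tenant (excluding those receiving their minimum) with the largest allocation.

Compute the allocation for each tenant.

Unit 5B: $3,624.86; Unit 3B: $7,800.00; Unit PH1: $3,635.37

Guaranteed amounts: Unit 3B $7,800.00. Residual $7,260.23.
Residual split over remaining floor area 17,956: Unit 5B 3,624.8587 → $3,624.86; Unit PH1 3,635.3713 → $3,635.37.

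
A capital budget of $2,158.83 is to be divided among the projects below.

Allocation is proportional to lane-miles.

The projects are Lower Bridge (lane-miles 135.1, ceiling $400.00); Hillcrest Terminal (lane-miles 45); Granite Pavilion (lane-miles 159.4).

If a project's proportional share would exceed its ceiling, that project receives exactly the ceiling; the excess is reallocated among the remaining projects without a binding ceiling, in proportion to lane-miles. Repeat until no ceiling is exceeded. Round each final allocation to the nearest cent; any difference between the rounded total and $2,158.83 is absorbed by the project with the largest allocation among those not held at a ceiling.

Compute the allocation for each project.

Lane-miles total: 339.5.
Proportional shares (ignoring caps): Lower Bridge 859.0808; Hillcrest Terminal 286.1483; Granite Pavilion 1,013.6009.
Held at cap: Lower Bridge ($400.00); residual $1,758.83 reallocated over remaining lane-miles 204.4.
Remaining shares: Hillcrest Terminal 387.2180 → $387.22; Granite Pavilion 1,371.6120 → $1,371.61.

Lower Bridge: $400.00 · Hillcrest Terminal: $387.22 · Granite Pavilion: $1,371.61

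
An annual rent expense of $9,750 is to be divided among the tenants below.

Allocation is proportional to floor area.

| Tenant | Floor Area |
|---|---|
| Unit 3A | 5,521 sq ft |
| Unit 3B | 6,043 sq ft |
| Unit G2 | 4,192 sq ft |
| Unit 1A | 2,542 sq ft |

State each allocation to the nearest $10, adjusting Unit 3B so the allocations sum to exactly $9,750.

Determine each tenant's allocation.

Combined floor area = 18,298.
Unrounded shares: Unit 3A 5,521/18,298 × $9,750 = 2,941.84; Unit 3B 6,043/18,298 × $9,750 = 3,219.98; Unit G2 4,192/18,298 × $9,750 = 2,233.69; Unit 1A 2,542/18,298 × $9,750 = 1,354.49.
At nearest $10: Unit 3A $2,940; Unit 3B $3,220; Unit G2 $2,230; Unit 1A $1,350. Sum = $9,740.
Difference $9,750 − $9,740 = +$10 applied to Unit 3B: Unit 3B becomes $3,230.

Unit 3A: $2,940 · Unit 3B: $3,230 · Unit G2: $2,230 · Unit 1A: $1,350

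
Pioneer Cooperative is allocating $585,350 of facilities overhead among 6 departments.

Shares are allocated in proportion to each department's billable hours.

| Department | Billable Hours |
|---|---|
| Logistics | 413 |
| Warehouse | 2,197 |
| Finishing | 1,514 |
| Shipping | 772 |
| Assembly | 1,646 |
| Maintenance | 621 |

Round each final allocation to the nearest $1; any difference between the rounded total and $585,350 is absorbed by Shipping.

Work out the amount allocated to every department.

Total billable hours = 7,163.
Proportional shares: Logistics 413/7,163 × $585,350 = 33,749.76; Warehouse 2,197/7,163 × $585,350 = 179,535.66; Finishing 1,514/7,163 × $585,350 = 123,721.89; Shipping 772/7,163 × $585,350 = 63,086.72; Assembly 1,646/7,163 × $585,350 = 134,508.74; Maintenance 621/7,163 × $585,350 = 50,747.22.
After rounding ($1): Logistics $33,750; Warehouse $179,536; Finishing $123,722; Shipping $63,087; Assembly $134,509; Maintenance $50,747. Sum = $585,351.
Difference $585,350 − $585,351 = −$1 applied to Shipping: Shipping becomes $63,086.

Logistics: $33,750 · Warehouse: $179,536 · Finishing: $123,722 · Shipping: $63,086 · Assembly: $134,509 · Maintenance: $50,747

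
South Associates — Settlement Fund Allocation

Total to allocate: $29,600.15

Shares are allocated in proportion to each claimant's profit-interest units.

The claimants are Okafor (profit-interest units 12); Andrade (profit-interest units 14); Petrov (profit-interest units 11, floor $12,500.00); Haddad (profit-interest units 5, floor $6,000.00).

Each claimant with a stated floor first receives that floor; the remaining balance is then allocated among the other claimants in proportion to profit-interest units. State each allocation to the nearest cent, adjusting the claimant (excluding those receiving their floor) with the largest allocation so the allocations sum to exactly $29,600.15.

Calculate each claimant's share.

Minimums first: Petrov $12,500.00; Haddad $6,000.00. Remaining pool $11,100.15.
Remaining pool split over remaining profit-interest units 26: Okafor 5,123.1462 → $5,123.15; Andrade 5,977.0038 → $5,977.00.

Okafor: $5,123.15 · Andrade: $5,977.00 · Petrov: $12,500.00 · Haddad: $6,000.00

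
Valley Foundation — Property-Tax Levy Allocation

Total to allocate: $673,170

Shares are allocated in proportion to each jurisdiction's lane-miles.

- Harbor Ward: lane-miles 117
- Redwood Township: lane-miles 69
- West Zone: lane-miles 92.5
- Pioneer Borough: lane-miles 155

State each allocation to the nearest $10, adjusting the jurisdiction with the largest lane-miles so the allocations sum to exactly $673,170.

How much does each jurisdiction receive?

Harbor Ward: $181,690; Redwood Township: $107,150; West Zone: $143,640; Pioneer Borough: $240,690

Combined lane-miles = 433.5.
Raw shares: Harbor Ward 117/433.5 × $673,170 = 181,686.02; Redwood Township 69/433.5 × $673,170 = 107,148.17; West Zone 92.5/433.5 × $673,170 = 143,640.66; Pioneer Borough 155/433.5 × $673,170 = 240,695.16.
After rounding ($10): Harbor Ward $181,690; Redwood Township $107,150; West Zone $143,640; Pioneer Borough $240,700. Sum = $673,180.
Difference $673,170 − $673,180 = −$10 applied to largest lane-miles (Pioneer Borough): Pioneer Borough becomes $240,690.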